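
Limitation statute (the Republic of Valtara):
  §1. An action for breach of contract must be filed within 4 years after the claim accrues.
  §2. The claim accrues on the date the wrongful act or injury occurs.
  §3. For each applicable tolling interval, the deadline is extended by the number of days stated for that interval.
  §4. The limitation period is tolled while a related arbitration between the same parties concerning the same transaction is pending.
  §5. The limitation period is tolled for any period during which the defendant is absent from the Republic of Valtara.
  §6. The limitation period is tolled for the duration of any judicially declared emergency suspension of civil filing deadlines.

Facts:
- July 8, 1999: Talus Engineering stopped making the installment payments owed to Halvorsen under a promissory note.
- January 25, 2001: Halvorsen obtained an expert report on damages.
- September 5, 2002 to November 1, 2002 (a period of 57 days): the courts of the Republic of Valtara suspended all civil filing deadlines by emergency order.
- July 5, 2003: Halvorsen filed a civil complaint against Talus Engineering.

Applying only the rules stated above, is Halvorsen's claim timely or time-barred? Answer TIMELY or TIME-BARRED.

TIMELY

The limitation period began to run on July 8, 1999.
Adding the 4 years base period to July 8, 1999 gives a deadline of July 8, 2003, before any tolling.
The period was tolled for 57 days by the emergency suspension of filing deadlines (September 5, 2002 to November 1, 2002), pushing the deadline to September 3, 2003.
None of the other events listed affects the running of the period under the stated rules.
The July 5, 2003 filing precedes the September 3, 2003 deadline; the claim is timely.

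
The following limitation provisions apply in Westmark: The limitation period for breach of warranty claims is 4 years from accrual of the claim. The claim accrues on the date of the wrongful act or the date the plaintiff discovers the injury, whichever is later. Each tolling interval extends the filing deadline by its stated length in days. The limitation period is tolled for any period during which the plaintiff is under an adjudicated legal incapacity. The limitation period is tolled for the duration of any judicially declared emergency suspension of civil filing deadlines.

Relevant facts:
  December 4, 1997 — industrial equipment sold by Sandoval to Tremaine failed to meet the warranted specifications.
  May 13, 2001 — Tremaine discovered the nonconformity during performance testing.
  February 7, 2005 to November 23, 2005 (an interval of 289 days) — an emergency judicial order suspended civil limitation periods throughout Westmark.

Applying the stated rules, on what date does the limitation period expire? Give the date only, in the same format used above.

February 26, 2006

Because discovery on May 13, 2001 post-dates the December 4, 1997 act, accrual under the later-of rule falls on May 13, 2001.
4 years from May 13, 2001 is May 13, 2005.
The period was tolled for 289 days by the emergency suspension of filing deadlines (February 7, 2005 to November 23, 2005), pushing the deadline to February 26, 2006.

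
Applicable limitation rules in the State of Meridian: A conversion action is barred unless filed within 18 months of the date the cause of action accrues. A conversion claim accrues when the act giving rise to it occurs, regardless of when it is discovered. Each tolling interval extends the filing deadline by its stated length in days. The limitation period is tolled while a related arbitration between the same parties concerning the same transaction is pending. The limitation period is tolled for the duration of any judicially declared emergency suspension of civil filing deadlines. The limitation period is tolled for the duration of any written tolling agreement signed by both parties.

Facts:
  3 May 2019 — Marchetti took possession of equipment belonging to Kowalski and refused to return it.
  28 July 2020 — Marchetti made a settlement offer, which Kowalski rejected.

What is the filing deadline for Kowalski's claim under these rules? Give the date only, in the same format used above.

The cause of action accrued on 3 May 2019, the date of the act.
Adding the 18 months base period to 3 May 2019 gives a deadline of 3 November 2020, before any tolling.
The other events in the timeline have no effect on the limitation period under the stated rules.

3 November 2020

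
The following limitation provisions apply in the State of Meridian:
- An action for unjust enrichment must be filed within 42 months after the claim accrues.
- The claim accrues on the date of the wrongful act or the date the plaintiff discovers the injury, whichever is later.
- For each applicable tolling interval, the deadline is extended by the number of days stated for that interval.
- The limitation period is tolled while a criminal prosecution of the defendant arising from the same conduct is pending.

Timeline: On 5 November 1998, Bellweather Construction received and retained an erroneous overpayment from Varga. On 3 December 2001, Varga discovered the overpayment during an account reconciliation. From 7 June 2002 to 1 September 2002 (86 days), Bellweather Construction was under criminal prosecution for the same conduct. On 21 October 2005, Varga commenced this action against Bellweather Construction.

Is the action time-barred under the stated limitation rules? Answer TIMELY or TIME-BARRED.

TIME-BARRED

Taking the later of the act (5 November 1998) and discovery (3 December 2001), the claim accrued on 3 December 2001.
The untolled deadline — 42 months after 3 December 2001 — is 3 June 2005.
Because the pending criminal prosecution ran from 7 June 2002 to 1 September 2002, the deadline is extended by 86 days to 28 August 2005.
Filing on 21 October 2005 missed the 28 August 2005 deadline — the action is time-barred.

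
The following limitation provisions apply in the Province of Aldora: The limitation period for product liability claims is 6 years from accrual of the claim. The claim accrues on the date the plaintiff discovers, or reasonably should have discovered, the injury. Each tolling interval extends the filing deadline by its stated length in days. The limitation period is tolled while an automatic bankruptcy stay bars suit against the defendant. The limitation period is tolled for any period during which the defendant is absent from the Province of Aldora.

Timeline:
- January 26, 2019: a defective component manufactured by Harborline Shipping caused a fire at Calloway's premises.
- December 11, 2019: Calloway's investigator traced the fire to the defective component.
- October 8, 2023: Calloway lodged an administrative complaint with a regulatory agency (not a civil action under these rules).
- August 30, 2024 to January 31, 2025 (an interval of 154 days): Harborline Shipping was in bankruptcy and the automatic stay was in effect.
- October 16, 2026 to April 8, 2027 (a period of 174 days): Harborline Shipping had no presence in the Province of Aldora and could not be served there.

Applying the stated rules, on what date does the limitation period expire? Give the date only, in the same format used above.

The claim did not accrue until Calloway discovered the injury on December 11, 2019; the January 26, 2019 act date does not start the clock under the stated rule.
The untolled deadline — 6 years after December 11, 2019 — is December 11, 2025.
The period was tolled for 154 days by the automatic bankruptcy stay (August 30, 2024 to January 31, 2025), pushing the deadline to May 14, 2026.
The defendant's absence from the jurisdiction from October 16, 2026 to April 8, 2027 began after the period had already run on May 14, 2026, so it has no tolling effect.
Nothing else in the chronology tolls or restarts the period.

May 14, 2026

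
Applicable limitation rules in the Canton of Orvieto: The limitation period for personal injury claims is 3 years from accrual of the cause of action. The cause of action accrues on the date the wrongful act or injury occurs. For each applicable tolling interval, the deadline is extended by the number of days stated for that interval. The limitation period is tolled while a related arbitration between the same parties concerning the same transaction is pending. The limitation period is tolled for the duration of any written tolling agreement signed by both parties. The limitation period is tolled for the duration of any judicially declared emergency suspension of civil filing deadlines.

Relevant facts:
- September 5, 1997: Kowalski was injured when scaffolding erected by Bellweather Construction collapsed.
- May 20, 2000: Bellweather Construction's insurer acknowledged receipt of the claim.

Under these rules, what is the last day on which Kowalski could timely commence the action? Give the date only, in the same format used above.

September 5, 2000

The limitation period began to run on September 5, 1997.
The untolled deadline — 3 years after September 5, 1997 — is September 5, 2000.
None of the other events listed affects the running of the period under the stated rules.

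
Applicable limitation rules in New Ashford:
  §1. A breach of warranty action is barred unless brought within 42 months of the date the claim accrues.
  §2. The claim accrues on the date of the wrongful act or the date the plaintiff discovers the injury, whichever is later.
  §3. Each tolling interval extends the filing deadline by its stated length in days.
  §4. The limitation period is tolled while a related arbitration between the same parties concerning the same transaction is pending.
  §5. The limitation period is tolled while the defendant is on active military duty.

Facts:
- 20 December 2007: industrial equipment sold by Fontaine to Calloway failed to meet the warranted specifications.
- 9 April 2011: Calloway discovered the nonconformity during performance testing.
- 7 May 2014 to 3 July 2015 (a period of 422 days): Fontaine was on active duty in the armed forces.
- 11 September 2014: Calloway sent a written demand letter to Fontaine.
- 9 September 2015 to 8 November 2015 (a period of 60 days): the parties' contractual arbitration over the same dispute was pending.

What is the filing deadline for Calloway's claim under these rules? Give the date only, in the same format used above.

Because discovery on 9 April 2011 post-dates the 20 December 2007 act, accrual under the later-of rule falls on 9 April 2011.
The untolled deadline — 42 months after 9 April 2011 — is 9 October 2014.
The period was tolled for 422 days by the defendant's active military service (7 May 2014 to 3 July 2015), pushing the deadline to 5 December 2015.
The pending related arbitration from 9 September 2015 to 8 November 2015 tolled the period for 60 days, extending the deadline to 3 February 2016.
None of the other events listed affects the running of the period under the stated rules.

3 February 2016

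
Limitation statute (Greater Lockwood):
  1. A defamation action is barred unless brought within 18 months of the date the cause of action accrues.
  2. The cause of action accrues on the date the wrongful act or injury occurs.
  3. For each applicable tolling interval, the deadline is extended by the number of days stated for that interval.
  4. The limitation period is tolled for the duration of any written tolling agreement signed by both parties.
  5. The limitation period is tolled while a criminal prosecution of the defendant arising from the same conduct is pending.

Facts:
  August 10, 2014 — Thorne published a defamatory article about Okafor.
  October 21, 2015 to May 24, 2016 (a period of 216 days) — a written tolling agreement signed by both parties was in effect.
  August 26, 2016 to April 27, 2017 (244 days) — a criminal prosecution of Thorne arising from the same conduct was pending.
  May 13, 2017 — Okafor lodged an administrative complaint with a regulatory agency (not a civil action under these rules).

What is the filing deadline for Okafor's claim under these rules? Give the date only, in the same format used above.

The cause of action accrued on August 10, 2014, the date of the act.
Adding the 18 months base period to August 10, 2014 gives a deadline of February 10, 2016, before any tolling.
Because the written tolling agreement ran from October 21, 2015 to May 24, 2016, the deadline is extended by 216 days to September 13, 2016.
The period was tolled for 244 days by the pending criminal prosecution (August 26, 2016 to April 27, 2017), pushing the deadline to May 15, 2017.
The other events in the timeline have no effect on the limitation period under the stated rules.

May 15, 2017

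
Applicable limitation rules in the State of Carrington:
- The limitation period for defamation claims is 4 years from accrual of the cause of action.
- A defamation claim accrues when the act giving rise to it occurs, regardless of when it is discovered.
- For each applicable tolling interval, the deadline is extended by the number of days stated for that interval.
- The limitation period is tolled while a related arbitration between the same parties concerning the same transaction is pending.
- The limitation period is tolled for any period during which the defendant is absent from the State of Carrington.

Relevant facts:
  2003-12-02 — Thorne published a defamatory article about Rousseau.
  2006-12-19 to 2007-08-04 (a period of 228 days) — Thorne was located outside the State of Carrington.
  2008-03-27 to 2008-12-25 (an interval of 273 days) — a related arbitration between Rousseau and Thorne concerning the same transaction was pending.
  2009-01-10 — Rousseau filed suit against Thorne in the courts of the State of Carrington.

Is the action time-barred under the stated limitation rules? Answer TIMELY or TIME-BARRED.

TIMELY

The cause of action accrued on 2003-12-02, the date of the act.
4 years from 2003-12-02 is 2007-12-02.
Because the defendant's absence from the jurisdiction ran from 2006-12-19 to 2007-08-04, the deadline is extended by 228 days to 2008-07-17.
The period was tolled for 273 days by the pending related arbitration (2008-03-27 to 2008-12-25), pushing the deadline to 2009-04-16.
The 2009-01-10 filing precedes the 2009-04-16 deadline; the claim is timely.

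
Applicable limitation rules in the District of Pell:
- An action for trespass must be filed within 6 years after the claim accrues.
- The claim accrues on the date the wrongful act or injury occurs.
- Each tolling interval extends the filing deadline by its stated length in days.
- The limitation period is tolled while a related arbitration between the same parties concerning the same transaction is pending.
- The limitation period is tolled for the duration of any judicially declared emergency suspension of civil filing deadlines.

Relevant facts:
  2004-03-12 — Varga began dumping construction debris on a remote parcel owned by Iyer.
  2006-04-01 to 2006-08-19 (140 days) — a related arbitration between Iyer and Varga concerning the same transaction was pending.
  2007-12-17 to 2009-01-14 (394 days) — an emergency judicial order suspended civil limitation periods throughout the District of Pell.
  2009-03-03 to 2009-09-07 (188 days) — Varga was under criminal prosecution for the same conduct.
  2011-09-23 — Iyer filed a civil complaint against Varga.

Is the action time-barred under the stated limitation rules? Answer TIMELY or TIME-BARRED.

TIME-BARRED

The limitation period began to run on 2004-03-12.
The untolled deadline — 6 years after 2004-03-12 — is 2010-03-12.
The period was tolled for 140 days by the pending related arbitration (2006-04-01 to 2006-08-19), pushing the deadline to 2010-07-30.
Because the emergency suspension of filing deadlines ran from 2007-12-17 to 2009-01-14, the deadline is extended by 394 days to 2011-08-28.
Although a criminal prosecution ran from 2009-03-03 to 2009-09-07, the stated rules do not make that a tolling event, so it is disregarded.
Iyer filed on 2011-09-23, after the 2011-08-28 deadline, so the action is time-barred.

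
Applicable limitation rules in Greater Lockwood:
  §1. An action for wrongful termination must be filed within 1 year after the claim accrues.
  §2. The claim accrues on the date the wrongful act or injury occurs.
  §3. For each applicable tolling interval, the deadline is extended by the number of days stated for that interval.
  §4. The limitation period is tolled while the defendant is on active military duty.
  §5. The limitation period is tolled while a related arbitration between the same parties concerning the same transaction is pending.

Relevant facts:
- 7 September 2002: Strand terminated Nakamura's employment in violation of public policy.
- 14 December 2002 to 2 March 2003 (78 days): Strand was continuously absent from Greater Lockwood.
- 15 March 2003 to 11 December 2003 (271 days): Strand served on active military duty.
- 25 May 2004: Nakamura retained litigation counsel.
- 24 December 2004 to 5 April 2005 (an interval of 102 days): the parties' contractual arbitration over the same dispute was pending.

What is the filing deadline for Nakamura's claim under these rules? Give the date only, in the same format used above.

The limitation period began to run on 7 September 2002.
The untolled deadline — 1 year after 7 September 2002 — is 7 September 2003.
The defendant's active military service from 15 March 2003 to 11 December 2003 tolled the period for 271 days, extending the deadline to 4 June 2004.
The pending related arbitration from 24 December 2004 to 5 April 2005 began after the period had already run on 4 June 2004, so it has no tolling effect.
No stated provision tolls the period for the defendant's absence, so the interval from 14 December 2002 to 2 March 2003 has no effect on the deadline.
None of the other events listed affects the running of the period under the stated rules.

4 June 2004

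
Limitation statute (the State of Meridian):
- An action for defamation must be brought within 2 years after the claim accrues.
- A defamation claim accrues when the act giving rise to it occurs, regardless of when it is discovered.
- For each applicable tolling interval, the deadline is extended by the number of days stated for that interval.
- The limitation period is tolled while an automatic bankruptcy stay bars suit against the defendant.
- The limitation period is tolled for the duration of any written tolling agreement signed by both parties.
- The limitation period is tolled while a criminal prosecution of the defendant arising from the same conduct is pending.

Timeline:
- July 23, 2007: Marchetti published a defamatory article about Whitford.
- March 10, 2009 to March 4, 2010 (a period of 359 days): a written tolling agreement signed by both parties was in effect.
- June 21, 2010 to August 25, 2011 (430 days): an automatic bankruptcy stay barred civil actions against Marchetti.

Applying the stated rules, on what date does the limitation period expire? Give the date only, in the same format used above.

The claim accrued on July 23, 2007, when the wrongful act occurred.
Adding the 2 years base period to July 23, 2007 gives a deadline of July 23, 2009, before any tolling.
The period was tolled for 359 days by the written tolling agreement (March 10, 2009 to March 4, 2010), pushing the deadline to July 17, 2010.
Because the automatic bankruptcy stay ran from June 21, 2010 to August 25, 2011, the deadline is extended by 430 days to September 20, 2011.

September 20, 2011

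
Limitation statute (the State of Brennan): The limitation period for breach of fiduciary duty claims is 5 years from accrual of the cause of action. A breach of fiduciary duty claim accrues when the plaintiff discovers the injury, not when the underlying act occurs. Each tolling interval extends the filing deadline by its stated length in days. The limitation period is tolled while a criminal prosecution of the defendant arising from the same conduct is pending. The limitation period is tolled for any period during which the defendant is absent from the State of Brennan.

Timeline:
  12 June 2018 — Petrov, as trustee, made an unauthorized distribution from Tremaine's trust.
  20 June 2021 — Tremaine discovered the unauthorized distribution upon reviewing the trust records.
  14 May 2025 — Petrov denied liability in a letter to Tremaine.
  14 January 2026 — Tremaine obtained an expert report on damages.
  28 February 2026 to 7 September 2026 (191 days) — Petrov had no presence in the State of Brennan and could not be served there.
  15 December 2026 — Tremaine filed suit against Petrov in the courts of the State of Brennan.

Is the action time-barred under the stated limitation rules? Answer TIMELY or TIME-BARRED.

TIMELY

Accrual is tied to discovery, so the period began on 20 June 2021 rather than on 12 June 2018 when the act occurred.
5 years from 20 June 2021 is 20 June 2026.
Because the defendant's absence from the jurisdiction ran from 28 February 2026 to 7 September 2026, the deadline is extended by 191 days to 28 December 2026.
None of the other events listed affects the running of the period under the stated rules.
Tremaine filed on 15 December 2026, before the 28 December 2026 deadline, so the action is timely.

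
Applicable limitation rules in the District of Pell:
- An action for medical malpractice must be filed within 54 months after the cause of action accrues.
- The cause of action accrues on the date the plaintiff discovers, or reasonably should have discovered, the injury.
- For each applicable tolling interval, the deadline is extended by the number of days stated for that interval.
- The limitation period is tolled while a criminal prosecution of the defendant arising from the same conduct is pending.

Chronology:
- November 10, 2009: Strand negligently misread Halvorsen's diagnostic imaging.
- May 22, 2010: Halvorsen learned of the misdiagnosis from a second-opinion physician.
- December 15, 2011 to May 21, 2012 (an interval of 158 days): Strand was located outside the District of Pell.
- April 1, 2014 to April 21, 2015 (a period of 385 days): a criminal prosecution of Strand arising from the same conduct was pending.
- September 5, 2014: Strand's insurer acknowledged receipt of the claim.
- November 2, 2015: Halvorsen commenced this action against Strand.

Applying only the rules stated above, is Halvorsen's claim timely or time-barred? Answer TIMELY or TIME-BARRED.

TIMELY

Under the discovery rule, the claim accrued on May 22, 2010, when Halvorsen discovered the injury — not on the November 10, 2009 date of the underlying act.
The untolled deadline — 54 months after May 22, 2010 — is November 22, 2014.
The pending criminal prosecution from April 1, 2014 to April 21, 2015 tolled the period for 385 days, extending the deadline to December 12, 2015.
The defendant's absence from the jurisdiction from December 15, 2011 to May 21, 2012 does not toll the period, because no stated rule makes the defendant's absence a tolling event.
Nothing else in the chronology tolls or restarts the period.
Halvorsen filed on November 2, 2015, before the December 12, 2015 deadline, so the action is timely.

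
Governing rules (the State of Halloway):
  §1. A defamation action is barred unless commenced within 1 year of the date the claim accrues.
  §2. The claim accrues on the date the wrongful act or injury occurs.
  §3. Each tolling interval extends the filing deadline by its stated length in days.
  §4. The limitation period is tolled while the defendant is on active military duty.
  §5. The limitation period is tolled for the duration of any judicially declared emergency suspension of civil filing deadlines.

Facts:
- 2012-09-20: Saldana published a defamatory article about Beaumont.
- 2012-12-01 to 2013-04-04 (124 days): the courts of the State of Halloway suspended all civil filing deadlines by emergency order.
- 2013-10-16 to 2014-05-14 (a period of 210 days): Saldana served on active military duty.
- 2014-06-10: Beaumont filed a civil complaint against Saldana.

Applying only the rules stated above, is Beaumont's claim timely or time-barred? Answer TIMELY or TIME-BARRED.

The claim accrued on 2012-09-20, when the wrongful act occurred.
The untolled deadline — 1 year after 2012-09-20 — is 2013-09-20.
The period was tolled for 124 days by the emergency suspension of filing deadlines (2012-12-01 to 2013-04-04), pushing the deadline to 2014-01-22.
The period was tolled for 210 days by the defendant's active military service (2013-10-16 to 2014-05-14), pushing the deadline to 2014-08-20.
Filing on 2014-06-10 beat the 2014-08-20 deadline — the action is timely.

TIMELY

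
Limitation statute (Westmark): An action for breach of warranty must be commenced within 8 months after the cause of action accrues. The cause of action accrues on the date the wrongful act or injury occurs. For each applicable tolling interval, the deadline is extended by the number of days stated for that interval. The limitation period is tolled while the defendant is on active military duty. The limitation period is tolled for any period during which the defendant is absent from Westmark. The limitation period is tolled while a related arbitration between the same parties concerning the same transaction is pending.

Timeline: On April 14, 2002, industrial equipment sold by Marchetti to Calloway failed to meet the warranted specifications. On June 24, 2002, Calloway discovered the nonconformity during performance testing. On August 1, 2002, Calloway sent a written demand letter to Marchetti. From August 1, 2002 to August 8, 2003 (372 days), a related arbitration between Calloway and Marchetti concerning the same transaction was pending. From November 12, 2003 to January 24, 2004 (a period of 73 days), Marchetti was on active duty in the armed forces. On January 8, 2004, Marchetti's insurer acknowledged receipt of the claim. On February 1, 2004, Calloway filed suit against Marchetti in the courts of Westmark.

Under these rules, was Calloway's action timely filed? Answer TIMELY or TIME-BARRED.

TIMELY

Accrual is governed by the date of the act, so the period began to run on April 14, 2002; the later discovery on June 24, 2002 is irrelevant under the stated rule.
8 months from April 14, 2002 is December 14, 2002.
The pending related arbitration from August 1, 2002 to August 8, 2003 tolled the period for 372 days, extending the deadline to December 21, 2003.
Because the defendant's active military service ran from November 12, 2003 to January 24, 2004, the deadline is extended by 73 days to March 3, 2004.
None of the other events listed affects the running of the period under the stated rules.
Filing on February 1, 2004 beat the March 3, 2004 deadline — the action is timely.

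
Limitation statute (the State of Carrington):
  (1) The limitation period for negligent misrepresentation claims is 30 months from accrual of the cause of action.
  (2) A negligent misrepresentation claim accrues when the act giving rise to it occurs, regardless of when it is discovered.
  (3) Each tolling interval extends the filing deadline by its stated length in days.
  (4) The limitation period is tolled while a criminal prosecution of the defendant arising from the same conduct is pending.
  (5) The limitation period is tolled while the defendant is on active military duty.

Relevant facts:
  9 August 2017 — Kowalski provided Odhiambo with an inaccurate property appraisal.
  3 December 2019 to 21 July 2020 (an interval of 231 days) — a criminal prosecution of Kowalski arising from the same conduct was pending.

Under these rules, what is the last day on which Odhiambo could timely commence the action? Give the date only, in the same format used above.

27 September 2020

The cause of action accrued on 9 August 2017, the date of the act.
30 months from 9 August 2017 is 9 February 2020.
The period was tolled for 231 days by the pending criminal prosecution (3 December 2019 to 21 July 2020), pushing the deadline to 27 September 2020.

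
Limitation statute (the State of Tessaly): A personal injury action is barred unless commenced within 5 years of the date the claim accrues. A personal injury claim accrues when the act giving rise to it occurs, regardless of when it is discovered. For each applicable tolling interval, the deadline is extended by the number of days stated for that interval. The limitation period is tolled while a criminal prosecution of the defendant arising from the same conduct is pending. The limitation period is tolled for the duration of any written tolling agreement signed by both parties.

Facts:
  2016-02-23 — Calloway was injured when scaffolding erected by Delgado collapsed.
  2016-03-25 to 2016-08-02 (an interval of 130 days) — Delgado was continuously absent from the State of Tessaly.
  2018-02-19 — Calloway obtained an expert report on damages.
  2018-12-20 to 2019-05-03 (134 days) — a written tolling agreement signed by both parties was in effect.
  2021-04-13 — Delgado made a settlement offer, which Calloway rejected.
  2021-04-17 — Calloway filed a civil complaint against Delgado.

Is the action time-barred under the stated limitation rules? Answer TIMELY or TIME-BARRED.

The claim accrued on 2016-02-23, when the wrongful act occurred.
Adding the 5 years base period to 2016-02-23 gives a deadline of 2021-02-23, before any tolling.
Because the written tolling agreement ran from 2018-12-20 to 2019-05-03, the deadline is extended by 134 days to 2021-07-07.
The defendant's absence from the jurisdiction from 2016-03-25 to 2016-08-02 does not toll the period, because no stated rule makes the defendant's absence a tolling event.
The other events in the timeline have no effect on the limitation period under the stated rules.
Filing on 2021-04-17 beat the 2021-07-07 deadline — the action is timely.

TIMELY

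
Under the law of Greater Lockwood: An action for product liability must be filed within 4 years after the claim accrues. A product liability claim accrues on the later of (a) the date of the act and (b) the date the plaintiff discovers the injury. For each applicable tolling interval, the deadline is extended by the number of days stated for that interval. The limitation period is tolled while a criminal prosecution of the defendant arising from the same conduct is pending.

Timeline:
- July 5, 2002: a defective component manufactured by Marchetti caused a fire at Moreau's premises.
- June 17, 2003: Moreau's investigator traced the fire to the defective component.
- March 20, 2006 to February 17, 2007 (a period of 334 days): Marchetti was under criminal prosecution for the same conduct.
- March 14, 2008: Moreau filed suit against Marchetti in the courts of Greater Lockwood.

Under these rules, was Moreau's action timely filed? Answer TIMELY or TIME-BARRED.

TIMELY

Because discovery on June 17, 2003 post-dates the July 5, 2002 act, accrual under the later-of rule falls on June 17, 2003.
The untolled deadline — 4 years after June 17, 2003 — is June 17, 2007.
Because the pending criminal prosecution ran from March 20, 2006 to February 17, 2007, the deadline is extended by 334 days to May 16, 2008.
Filing on March 14, 2008 beat the May 16, 2008 deadline — the action is timely.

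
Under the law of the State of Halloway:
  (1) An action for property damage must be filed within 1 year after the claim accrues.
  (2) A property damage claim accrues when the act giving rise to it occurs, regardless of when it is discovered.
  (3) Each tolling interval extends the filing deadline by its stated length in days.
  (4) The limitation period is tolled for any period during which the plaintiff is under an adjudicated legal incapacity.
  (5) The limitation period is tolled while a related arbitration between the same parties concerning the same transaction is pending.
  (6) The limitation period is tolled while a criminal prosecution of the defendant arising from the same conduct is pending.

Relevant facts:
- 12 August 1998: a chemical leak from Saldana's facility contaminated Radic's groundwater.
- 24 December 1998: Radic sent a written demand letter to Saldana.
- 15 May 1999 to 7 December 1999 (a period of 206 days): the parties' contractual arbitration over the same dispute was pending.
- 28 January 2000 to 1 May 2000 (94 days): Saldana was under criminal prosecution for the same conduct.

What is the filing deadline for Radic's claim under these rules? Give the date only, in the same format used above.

7 June 2000

The claim accrued on 12 August 1998, when the wrongful act occurred.
The untolled deadline — 1 year after 12 August 1998 — is 12 August 1999.
Because the pending related arbitration ran from 15 May 1999 to 7 December 1999, the deadline is extended by 206 days to 5 March 2000.
The period was tolled for 94 days by the pending criminal prosecution (28 January 2000 to 1 May 2000), pushing the deadline to 7 June 2000.
None of the other events listed affects the running of the period under the stated rules.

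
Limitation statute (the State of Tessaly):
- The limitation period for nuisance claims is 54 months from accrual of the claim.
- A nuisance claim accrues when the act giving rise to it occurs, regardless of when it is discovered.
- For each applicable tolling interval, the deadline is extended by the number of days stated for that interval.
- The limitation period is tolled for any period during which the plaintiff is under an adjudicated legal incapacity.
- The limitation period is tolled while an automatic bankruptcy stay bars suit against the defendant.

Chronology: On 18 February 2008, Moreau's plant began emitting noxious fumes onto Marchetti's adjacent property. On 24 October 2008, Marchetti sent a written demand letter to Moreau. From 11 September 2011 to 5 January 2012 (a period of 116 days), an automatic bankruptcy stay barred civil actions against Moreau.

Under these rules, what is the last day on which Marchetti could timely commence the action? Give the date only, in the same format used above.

12 December 2012

The claim accrued on 18 February 2008, the date of the act.
Adding the 54 months base period to 18 February 2008 gives a deadline of 18 August 2012, before any tolling.
The period was tolled for 116 days by the automatic bankruptcy stay (11 September 2011 to 5 January 2012), pushing the deadline to 12 December 2012.
None of the other events listed affects the running of the period under the stated rules.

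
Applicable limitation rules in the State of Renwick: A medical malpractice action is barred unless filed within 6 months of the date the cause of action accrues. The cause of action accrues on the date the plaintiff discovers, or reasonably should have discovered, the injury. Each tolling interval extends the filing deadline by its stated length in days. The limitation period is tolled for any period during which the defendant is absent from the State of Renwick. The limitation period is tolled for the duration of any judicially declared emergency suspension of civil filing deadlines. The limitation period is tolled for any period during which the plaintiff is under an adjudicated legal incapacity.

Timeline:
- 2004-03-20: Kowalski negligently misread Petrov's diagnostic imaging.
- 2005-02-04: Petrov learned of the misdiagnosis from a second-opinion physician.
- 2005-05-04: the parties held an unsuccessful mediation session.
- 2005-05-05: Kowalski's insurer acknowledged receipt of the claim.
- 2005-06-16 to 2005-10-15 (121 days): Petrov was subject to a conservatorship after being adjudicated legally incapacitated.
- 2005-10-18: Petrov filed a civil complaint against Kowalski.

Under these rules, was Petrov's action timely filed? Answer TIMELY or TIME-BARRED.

Under the discovery rule, the claim accrued on 2005-02-04, when Petrov discovered the injury — not on the 2004-03-20 date of the underlying act.
Adding the 6 months base period to 2005-02-04 gives a deadline of 2005-08-04, before any tolling.
The period was tolled for 121 days by the plaintiff's legal incapacity (2005-06-16 to 2005-10-15), pushing the deadline to 2005-12-03.
Nothing else in the chronology tolls or restarts the period.
The 2005-10-18 filing precedes the 2005-12-03 deadline; the claim is timely.

TIMELY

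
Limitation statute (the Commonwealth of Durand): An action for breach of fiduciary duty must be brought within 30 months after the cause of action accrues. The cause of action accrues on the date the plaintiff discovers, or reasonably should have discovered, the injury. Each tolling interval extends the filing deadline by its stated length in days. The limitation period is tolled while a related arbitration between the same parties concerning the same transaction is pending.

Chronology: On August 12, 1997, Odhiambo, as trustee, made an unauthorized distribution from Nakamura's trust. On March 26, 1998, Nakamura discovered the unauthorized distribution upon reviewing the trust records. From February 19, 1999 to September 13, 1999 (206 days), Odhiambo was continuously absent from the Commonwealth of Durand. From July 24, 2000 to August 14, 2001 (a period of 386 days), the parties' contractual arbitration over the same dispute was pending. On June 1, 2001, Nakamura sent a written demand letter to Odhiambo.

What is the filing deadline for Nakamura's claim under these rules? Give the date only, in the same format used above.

October 17, 2001

The claim did not accrue until Nakamura discovered the injury on March 26, 1998; the August 12, 1997 act date does not start the clock under the stated rule.
30 months from March 26, 1998 is September 26, 2000.
The period was tolled for 386 days by the pending related arbitration (July 24, 2000 to August 14, 2001), pushing the deadline to October 17, 2001.
Although the defendant's absence ran from February 19, 1999 to September 13, 1999, the stated rules do not make that a tolling event, so it is disregarded.
None of the other events listed affects the running of the period under the stated rules.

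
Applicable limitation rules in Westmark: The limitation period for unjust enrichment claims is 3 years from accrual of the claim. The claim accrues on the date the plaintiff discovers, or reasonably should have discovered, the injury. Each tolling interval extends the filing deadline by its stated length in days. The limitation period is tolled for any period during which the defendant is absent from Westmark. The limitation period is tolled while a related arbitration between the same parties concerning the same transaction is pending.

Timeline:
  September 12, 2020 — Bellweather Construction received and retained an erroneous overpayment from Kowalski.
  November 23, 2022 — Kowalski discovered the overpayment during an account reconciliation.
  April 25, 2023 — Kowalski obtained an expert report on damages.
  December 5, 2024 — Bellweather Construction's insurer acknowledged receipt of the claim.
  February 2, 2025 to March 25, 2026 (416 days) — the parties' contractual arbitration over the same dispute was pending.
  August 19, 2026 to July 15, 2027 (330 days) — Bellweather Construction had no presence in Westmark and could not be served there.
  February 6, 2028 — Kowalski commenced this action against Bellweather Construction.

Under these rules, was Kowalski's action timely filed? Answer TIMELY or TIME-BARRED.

TIME-BARRED

Accrual is tied to discovery, so the period began on November 23, 2022 rather than on September 12, 2020 when the act occurred.
The untolled deadline — 3 years after November 23, 2022 — is November 23, 2025.
Because the pending related arbitration ran from February 2, 2025 to March 25, 2026, the deadline is extended by 416 days to January 13, 2027.
The defendant's absence from the jurisdiction from August 19, 2026 to July 15, 2027 tolled the period for 330 days, extending the deadline to December 9, 2027.
The other events in the timeline have no effect on the limitation period under the stated rules.
The February 6, 2028 filing falls after the December 9, 2027 deadline; the claim is time-barred.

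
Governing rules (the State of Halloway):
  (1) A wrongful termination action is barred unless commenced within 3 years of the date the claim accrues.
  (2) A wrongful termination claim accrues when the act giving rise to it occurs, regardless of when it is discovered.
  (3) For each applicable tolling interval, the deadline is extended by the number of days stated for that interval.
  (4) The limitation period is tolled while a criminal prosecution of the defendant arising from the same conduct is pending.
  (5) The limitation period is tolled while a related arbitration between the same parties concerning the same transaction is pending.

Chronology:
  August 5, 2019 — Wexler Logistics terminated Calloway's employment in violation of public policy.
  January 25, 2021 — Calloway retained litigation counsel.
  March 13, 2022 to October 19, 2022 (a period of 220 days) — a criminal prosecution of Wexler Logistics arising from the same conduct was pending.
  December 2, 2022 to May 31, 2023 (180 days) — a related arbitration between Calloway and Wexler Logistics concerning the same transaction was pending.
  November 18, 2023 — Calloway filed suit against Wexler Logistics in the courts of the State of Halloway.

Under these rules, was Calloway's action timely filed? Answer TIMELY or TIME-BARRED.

The claim accrued on August 5, 2019, when the wrongful act occurred.
Adding the 3 years base period to August 5, 2019 gives a deadline of August 5, 2022, before any tolling.
Because the pending criminal prosecution ran from March 13, 2022 to October 19, 2022, the deadline is extended by 220 days to March 13, 2023.
Because the pending related arbitration ran from December 2, 2022 to May 31, 2023, the deadline is extended by 180 days to September 9, 2023.
The other events in the timeline have no effect on the limitation period under the stated rules.
Filing on November 18, 2023 missed the September 9, 2023 deadline — the action is time-barred.

TIME-BARRED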